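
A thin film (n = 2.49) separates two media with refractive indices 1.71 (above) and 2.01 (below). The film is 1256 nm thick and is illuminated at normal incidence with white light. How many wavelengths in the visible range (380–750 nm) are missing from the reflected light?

8

Ray reflecting at the top interface goes from n = 1.71 toward n = 2.49: a half-wave phase shift.
Bottom surface (2.49 → 2.01): reflection off a lower-index medium gives no phase shift.
Exactly one π shift → a net half-wave offset.
With one net inversion, destructive interference in reflection requires 2 n t = m λ.
λ = 2 n t / m = 6255 / m nm.
m=8: 782 nm (IR); m=9: 695 nm (visible); m=10: 625 nm (visible); m=11: 569 nm (visible); m=12: 521 nm (visible); m=13: 481 nm (visible); m=14: 447 nm (visible); m=15: 417 nm (visible); m=16: 391 nm (visible); m=17: 368 nm (UV).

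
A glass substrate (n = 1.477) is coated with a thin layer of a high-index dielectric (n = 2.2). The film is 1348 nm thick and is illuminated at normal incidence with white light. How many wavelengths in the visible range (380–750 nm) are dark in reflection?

Top surface (1.0 → 2.2): reflection off a higher-index medium gives a half-wave phase shift.
At the lower boundary (n = 2.2 to n = 1.477) the reflected ray undergoes no phase shift.
Net: one phase inversion between the two reflected rays.
For weak reflection here: 2 n t = m λ.
λ = 2 n t / m = 5931 / m nm.
m=7: 847 nm (IR); m=8: 741 nm (visible); m=9: 659 nm (visible); m=10: 593 nm (visible); m=11: 539 nm (visible); m=12: 494 nm (visible); m=13: 456 nm (visible); m=14: 424 nm (visible); m=15: 395 nm (visible); m=16: 371 nm (UV).

8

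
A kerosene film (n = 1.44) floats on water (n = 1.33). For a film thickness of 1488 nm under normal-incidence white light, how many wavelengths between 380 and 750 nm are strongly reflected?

5

Top surface (1.0 → 1.44): reflection off a higher-index medium gives a half-wave phase shift.
Ray reflecting at the bottom interface goes from n = 1.44 toward n = 1.33: no phase shift.
The two reflections differ by half a wavelength.
For strong reflection here: 2 n t = (m + ½) λ.
λ = 2 n t / (m + ½) = 4285 / (m + ½) nm.
m=5: 779 nm (IR); m=6: 659 nm (visible); m=7: 571 nm (visible); m=8: 504 nm (visible); m=9: 451 nm (visible); m=10: 408 nm (visible); m=11: 373 nm (UV).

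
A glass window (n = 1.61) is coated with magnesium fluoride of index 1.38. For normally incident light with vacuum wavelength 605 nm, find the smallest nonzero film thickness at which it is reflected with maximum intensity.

219 nm

At the upper boundary (n = 1.0 to n = 1.38) the reflected ray undergoes a half-wave phase shift.
Ray reflecting at the bottom interface goes from n = 1.38 toward n = 1.61: a half-wave phase shift.
The two reflections carry the same phase change, so no net offset.
With no net inversion, constructive interference in reflection requires 2 n t = m λ.
Minimum nonzero at m = 1: t = λ / (2 n) = 605 / (2 × 1.38) = 219 nm.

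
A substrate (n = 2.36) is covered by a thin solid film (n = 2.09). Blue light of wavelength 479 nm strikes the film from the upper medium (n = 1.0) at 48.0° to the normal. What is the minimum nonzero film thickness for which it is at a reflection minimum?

At the upper boundary (n = 1.0 to n = 2.09) the reflected ray undergoes a half-wave phase shift.
Ray reflecting at the bottom interface goes from n = 2.09 toward n = 2.36: a half-wave phase shift.
Net: no relative phase inversion (both shifts match).
For weak reflection here: 2 n t cos θ_r = (m + ½) λ.
Snell's law: 1.0 sin 48.0° = 2.09 sin θ_r → sin θ_r = 0.356, cos θ_r = 0.935.
Minimum at m = 0: t = λ / (4 n cos θ_r) = 479 / (4 × 2.09 × 0.935) = 61.3 nm.

61.3 nm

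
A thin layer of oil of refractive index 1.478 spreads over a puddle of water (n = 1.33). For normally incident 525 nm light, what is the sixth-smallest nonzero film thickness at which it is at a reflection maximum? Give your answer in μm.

0.977 μm

At the upper boundary (n = 1.0 to n = 1.478) the reflected ray undergoes a half-wave phase shift.
At the lower boundary (n = 1.478 to n = 1.33) the reflected ray undergoes no phase shift.
Net: one phase inversion between the two reflected rays.
For maximum reflection here: 2 n t = (m + ½) λ.
The sixth-smallest nonzero thickness corresponds to m = 5: t = (m + ½) λ / (2 n) = 5.50 × 525 / (2 × 1.478) = 977 nm.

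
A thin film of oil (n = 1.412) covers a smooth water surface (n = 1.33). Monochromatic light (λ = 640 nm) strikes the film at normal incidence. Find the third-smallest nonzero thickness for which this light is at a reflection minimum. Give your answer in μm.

0.680 μm

Top surface (1.0 → 1.412): reflection off a higher-index medium gives a half-wave phase shift.
Bottom surface (1.412 → 1.33): reflection off a lower-index medium gives no phase shift.
Exactly one π shift → a net half-wave offset.
For dark reflection here: 2 n t = m λ.
The third-smallest nonzero thickness corresponds to m = 3: t = m λ / (2 n) = 3.00 × 640 / (2 × 1.412) = 680 nm.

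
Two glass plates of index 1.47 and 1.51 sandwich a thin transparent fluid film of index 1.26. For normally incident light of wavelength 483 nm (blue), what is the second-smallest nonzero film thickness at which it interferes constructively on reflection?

Top surface (1.47 → 1.26): reflection off a lower-index medium gives no phase shift.
Ray reflecting at the bottom interface goes from n = 1.26 toward n = 1.51: a half-wave phase shift.
Net: one phase inversion between the two reflected rays.
With one net inversion, constructive interference in reflection requires 2 n t = (m + ½) λ.
The second-smallest nonzero thickness corresponds to m = 1: t = (m + ½) λ / (2 n) = 1.50 × 483 / (2 × 1.26) = 288 nm.

288 nm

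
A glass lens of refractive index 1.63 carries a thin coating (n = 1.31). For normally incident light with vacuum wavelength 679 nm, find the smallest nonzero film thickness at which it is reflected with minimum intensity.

130 nm

At the upper boundary (n = 1.0 to n = 1.31) the reflected ray undergoes a half-wave phase shift.
Ray reflecting at the bottom interface goes from n = 1.31 toward n = 1.63: a half-wave phase shift.
Net: no relative phase inversion (both shifts match).
So the condition for destructive reflection is 2 n t = (m + ½) λ.
Minimum at m = 0: t = λ / (4 n) = 679 / (4 × 1.31) = 130 nm.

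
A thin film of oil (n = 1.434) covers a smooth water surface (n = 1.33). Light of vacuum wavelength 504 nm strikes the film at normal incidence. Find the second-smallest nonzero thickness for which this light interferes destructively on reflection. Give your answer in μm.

0.351 μm

At the upper boundary (n = 1.0 to n = 1.434) the reflected ray undergoes a half-wave phase shift.
Bottom surface (1.434 → 1.33): reflection off a lower-index medium gives no phase shift.
Net: one phase inversion between the two reflected rays.
So the condition for destructive reflection is 2 n t = m λ.
The second-smallest nonzero thickness corresponds to m = 2: t = m λ / (2 n) = 2.00 × 504 / (2 × 1.434) = 351 nm.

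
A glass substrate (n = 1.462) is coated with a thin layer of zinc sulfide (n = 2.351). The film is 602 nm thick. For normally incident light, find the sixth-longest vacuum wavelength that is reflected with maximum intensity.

515 nm

Ray reflecting at the top interface goes from n = 1.0 toward n = 2.351: a half-wave phase shift.
Bottom surface (2.351 → 1.462): reflection off a lower-index medium gives no phase shift.
Net: one phase inversion between the two reflected rays.
For strong reflection here: 2 n t = (m + ½) λ.
λ = 2 n t / (m + ½). The sixth-longest wavelength is m = 5: λ = 2 × 2.351 × 602 / 5.50 = 515 nm.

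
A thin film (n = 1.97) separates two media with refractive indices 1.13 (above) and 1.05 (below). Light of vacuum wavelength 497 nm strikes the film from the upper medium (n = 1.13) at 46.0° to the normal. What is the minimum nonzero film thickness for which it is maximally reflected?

At the upper boundary (n = 1.13 to n = 1.97) the reflected ray undergoes a half-wave phase shift.
Bottom surface (1.97 → 1.05): reflection off a lower-index medium gives no phase shift.
Exactly one π shift → a net half-wave offset.
With one net inversion, constructive interference in reflection requires 2 n t cos θ_r = (m + ½) λ.
Snell's law: 1.13 sin 46.0° = 1.97 sin θ_r → sin θ_r = 0.413, cos θ_r = 0.911.
Minimum at m = 0: t = λ / (4 n cos θ_r) = 497 / (4 × 1.97 × 0.911) = 69.2 nm.

69.2 nm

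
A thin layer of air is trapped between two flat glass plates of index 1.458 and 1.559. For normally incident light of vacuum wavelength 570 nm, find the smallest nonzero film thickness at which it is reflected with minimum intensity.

285 nm

Top surface (1.458 → 1.0): reflection off a lower-index medium gives no phase shift.
Bottom surface (1.0 → 1.559): reflection off a higher-index medium gives a half-wave phase shift.
Exactly one π shift → a net half-wave offset.
For dark reflection here: 2 n t = m λ.
Minimum nonzero at m = 1: t = λ / (2 n) = 570 / (2 × 1.0) = 285 nm.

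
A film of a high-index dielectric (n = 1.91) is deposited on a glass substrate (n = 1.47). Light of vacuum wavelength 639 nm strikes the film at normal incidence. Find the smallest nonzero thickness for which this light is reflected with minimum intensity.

167 nm

At the upper boundary (n = 1.0 to n = 1.91) the reflected ray undergoes a half-wave phase shift.
At the lower boundary (n = 1.91 to n = 1.47) the reflected ray undergoes no phase shift.
Net: one phase inversion between the two reflected rays.
For minimum reflection here: 2 n t = m λ.
The smallest nonzero thickness corresponds to m = 1: t = m λ / (2 n) = 1.00 × 639 / (2 × 1.91) = 167 nm.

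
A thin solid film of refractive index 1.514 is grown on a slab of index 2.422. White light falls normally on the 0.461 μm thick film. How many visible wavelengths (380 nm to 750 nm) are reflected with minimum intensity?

Ray reflecting at the top interface goes from n = 1.0 toward n = 1.514: a half-wave phase shift.
Ray reflecting at the bottom interface goes from n = 1.514 toward n = 2.422: a half-wave phase shift.
The two reflections carry the same phase change, so no net offset.
For dark reflection here: 2 n t = (m + ½) λ.
λ = 2 n t / (m + ½) = 1396 / (m + ½) nm.
m=1: 931 nm (IR); m=2: 558 nm (visible); m=3: 399 nm (visible); m=4: 310 nm (UV).

2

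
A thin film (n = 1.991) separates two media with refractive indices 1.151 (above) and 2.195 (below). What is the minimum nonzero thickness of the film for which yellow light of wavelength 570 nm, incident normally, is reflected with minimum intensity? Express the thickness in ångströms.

716 Å

At the upper boundary (n = 1.151 to n = 1.991) the reflected ray undergoes a half-wave phase shift.
At the lower boundary (n = 1.991 to n = 2.195) the reflected ray undergoes a half-wave phase shift.
The two reflections carry the same phase change, so no net offset.
With no net inversion, destructive interference in reflection requires 2 n t = (m + ½) λ.
Minimum at m = 0: t = λ / (4 n) = 570 / (4 × 1.991) = 71.6 nm.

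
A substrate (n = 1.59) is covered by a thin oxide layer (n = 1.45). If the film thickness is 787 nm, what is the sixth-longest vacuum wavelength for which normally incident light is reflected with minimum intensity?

At the upper boundary (n = 1.0 to n = 1.45) the reflected ray undergoes a half-wave phase shift.
At the lower boundary (n = 1.45 to n = 1.59) the reflected ray undergoes a half-wave phase shift.
Zero or two π shifts → no net half-wave offset.
So the condition for destructive reflection is 2 n t = (m + ½) λ.
λ = 2 n t / (m + ½). The sixth-longest wavelength is m = 5: λ = 2 × 1.45 × 787 / 5.50 = 415 nm.

415 nm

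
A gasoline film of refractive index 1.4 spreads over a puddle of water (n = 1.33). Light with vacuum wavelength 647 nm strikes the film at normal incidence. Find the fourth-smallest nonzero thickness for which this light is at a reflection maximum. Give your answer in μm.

Ray reflecting at the top interface goes from n = 1.0 toward n = 1.4: a half-wave phase shift.
Ray reflecting at the bottom interface goes from n = 1.4 toward n = 1.33: no phase shift.
Exactly one π shift → a net half-wave offset.
With one net inversion, constructive interference in reflection requires 2 n t = (m + ½) λ.
The fourth-smallest nonzero thickness corresponds to m = 3: t = (m + ½) λ / (2 n) = 3.50 × 647 / (2 × 1.4) = 809 nm.

0.809 μm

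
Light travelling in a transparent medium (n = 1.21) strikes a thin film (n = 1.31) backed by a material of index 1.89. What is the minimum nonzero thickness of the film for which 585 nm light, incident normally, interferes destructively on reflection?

Top surface (1.21 → 1.31): reflection off a higher-index medium gives a half-wave phase shift.
At the lower boundary (n = 1.31 to n = 1.89) the reflected ray undergoes a half-wave phase shift.
Net: no relative phase inversion (both shifts match).
For weak reflection here: 2 n t = (m + ½) λ.
Minimum at m = 0: t = λ / (4 n) = 585 / (4 × 1.31) = 112 nm.

112 nm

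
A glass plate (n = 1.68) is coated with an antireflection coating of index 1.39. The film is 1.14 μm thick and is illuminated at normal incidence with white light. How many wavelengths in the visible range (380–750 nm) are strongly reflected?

Ray reflecting at the top interface goes from n = 1.0 toward n = 1.39: a half-wave phase shift.
Bottom surface (1.39 → 1.68): reflection off a higher-index medium gives a half-wave phase shift.
Net: no relative phase inversion (both shifts match).
So the condition for constructive reflection is 2 n t = m λ.
λ = 2 n t / m = 3169 / m nm.
m=4: 792 nm (IR); m=5: 634 nm (visible); m=6: 528 nm (visible); m=7: 453 nm (visible); m=8: 396 nm (visible); m=9: 352 nm (UV).

4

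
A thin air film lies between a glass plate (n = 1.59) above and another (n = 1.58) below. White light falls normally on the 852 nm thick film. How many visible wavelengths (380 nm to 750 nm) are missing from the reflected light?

Ray reflecting at the top interface goes from n = 1.59 toward n = 1.0: no phase shift.
Bottom surface (1.0 → 1.58): reflection off a higher-index medium gives a half-wave phase shift.
Net: one phase inversion between the two reflected rays.
With one net inversion, destructive interference in reflection requires 2 n t = m λ.
λ = 2 n t / m = 1704 / m nm.
m=2: 852 nm (IR); m=3: 568 nm (visible); m=4: 426 nm (visible); m=5: 341 nm (UV).

2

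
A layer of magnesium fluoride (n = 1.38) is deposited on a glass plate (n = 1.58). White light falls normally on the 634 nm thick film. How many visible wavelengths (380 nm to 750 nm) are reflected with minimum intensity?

3

Top surface (1.0 → 1.38): reflection off a higher-index medium gives a half-wave phase shift.
At the lower boundary (n = 1.38 to n = 1.58) the reflected ray undergoes a half-wave phase shift.
Zero or two π shifts → no net half-wave offset.
With no net inversion, destructive interference in reflection requires 2 n t = (m + ½) λ.
λ = 2 n t / (m + ½) = 1750 / (m + ½) nm.
m=1: 1167 nm (IR); m=2: 700 nm (visible); m=3: 500 nm (visible); m=4: 389 nm (visible); m=5: 318 nm (UV).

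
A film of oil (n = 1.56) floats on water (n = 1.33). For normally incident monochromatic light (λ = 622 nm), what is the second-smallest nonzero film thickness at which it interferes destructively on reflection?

399 nm

Ray reflecting at the top interface goes from n = 1.0 toward n = 1.56: a half-wave phase shift.
At the lower boundary (n = 1.56 to n = 1.33) the reflected ray undergoes no phase shift.
Exactly one π shift → a net half-wave offset.
With one net inversion, destructive interference in reflection requires 2 n t = m λ.
The second-smallest nonzero thickness corresponds to m = 2: t = m λ / (2 n) = 2.00 × 622 / (2 × 1.56) = 399 nm.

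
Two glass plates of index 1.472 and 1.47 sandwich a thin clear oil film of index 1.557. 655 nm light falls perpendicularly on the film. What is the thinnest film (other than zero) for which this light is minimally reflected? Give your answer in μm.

At the upper boundary (n = 1.472 to n = 1.557) the reflected ray undergoes a half-wave phase shift.
Ray reflecting at the bottom interface goes from n = 1.557 toward n = 1.47: no phase shift.
The two reflections differ by half a wavelength.
With one net inversion, destructive interference in reflection requires 2 n t = m λ.
Minimum nonzero at m = 1: t = λ / (2 n) = 655 / (2 × 1.557) = 210 nm.

0.210 μm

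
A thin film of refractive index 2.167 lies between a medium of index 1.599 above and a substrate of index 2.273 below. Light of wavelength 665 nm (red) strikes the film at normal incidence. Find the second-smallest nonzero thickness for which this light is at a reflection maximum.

307 nm

Ray reflecting at the top interface goes from n = 1.599 toward n = 2.167: a half-wave phase shift.
Bottom surface (2.167 → 2.273): reflection off a higher-index medium gives a half-wave phase shift.
The two reflections carry the same phase change, so no net offset.
With no net inversion, constructive interference in reflection requires 2 n t = m λ.
The second-smallest nonzero thickness corresponds to m = 2: t = m λ / (2 n) = 2.00 × 665 / (2 × 2.167) = 307 nm.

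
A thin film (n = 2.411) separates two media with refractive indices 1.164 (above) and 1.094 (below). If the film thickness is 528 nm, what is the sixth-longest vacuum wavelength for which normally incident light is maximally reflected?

463 nm

Ray reflecting at the top interface goes from n = 1.164 toward n = 2.411: a half-wave phase shift.
Ray reflecting at the bottom interface goes from n = 2.411 toward n = 1.094: no phase shift.
Exactly one π shift → a net half-wave offset.
With one net inversion, constructive interference in reflection requires 2 n t = (m + ½) λ.
λ = 2 n t / (m + ½). The sixth-longest wavelength is m = 5: λ = 2 × 2.411 × 528 / 5.50 = 463 nm.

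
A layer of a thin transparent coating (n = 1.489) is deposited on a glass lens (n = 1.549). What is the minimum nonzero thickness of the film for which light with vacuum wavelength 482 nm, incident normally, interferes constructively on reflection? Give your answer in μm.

At the upper boundary (n = 1.0 to n = 1.489) the reflected ray undergoes a half-wave phase shift.
At the lower boundary (n = 1.489 to n = 1.549) the reflected ray undergoes a half-wave phase shift.
The two reflections carry the same phase change, so no net offset.
With no net inversion, constructive interference in reflection requires 2 n t = m λ.
Minimum nonzero at m = 1: t = λ / (2 n) = 482 / (2 × 1.489) = 162 nm.

0.162 μm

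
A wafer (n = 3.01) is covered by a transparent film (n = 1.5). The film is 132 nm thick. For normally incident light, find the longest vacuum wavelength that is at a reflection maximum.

Ray reflecting at the top interface goes from n = 1.0 toward n = 1.5: a half-wave phase shift.
At the lower boundary (n = 1.5 to n = 3.01) the reflected ray undergoes a half-wave phase shift.
Zero or two π shifts → no net half-wave offset.
So the condition for constructive reflection is 2 n t = m λ.
λ = 2 n t / m. The longest wavelength is m = 1: λ = 2 × 1.5 × 132 / 1.00 = 396 nm.

396 nm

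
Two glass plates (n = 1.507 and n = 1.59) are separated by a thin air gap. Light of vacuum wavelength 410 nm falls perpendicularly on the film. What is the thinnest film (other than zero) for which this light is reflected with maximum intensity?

103 nm

At the upper boundary (n = 1.507 to n = 1.0) the reflected ray undergoes no phase shift.
At the lower boundary (n = 1.0 to n = 1.59) the reflected ray undergoes a half-wave phase shift.
The two reflections differ by half a wavelength.
For strong reflection here: 2 n t = (m + ½) λ.
Minimum at m = 0: t = λ / (4 n) = 410 / (4 × 1.0) = 103 nm.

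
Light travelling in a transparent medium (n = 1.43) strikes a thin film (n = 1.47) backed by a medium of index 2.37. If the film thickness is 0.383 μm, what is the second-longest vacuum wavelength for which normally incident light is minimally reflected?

Ray reflecting at the top interface goes from n = 1.43 toward n = 1.47: a half-wave phase shift.
Ray reflecting at the bottom interface goes from n = 1.47 toward n = 2.37: a half-wave phase shift.
Net: no relative phase inversion (both shifts match).
With no net inversion, destructive interference in reflection requires 2 n t = (m + ½) λ.
λ = 2 n t / (m + ½). The second-longest wavelength is m = 1: λ = 2 × 1.47 × 383 / 1.50 = 751 nm.

751 nm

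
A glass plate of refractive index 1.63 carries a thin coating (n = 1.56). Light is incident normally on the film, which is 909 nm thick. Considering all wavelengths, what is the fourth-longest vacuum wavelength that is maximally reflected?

Top surface (1.0 → 1.56): reflection off a higher-index medium gives a half-wave phase shift.
At the lower boundary (n = 1.56 to n = 1.63) the reflected ray undergoes a half-wave phase shift.
Net: no relative phase inversion (both shifts match).
For bright reflection here: 2 n t = m λ.
λ = 2 n t / m. The fourth-longest wavelength is m = 4: λ = 2 × 1.56 × 909 / 4.00 = 709 nm.

709 nm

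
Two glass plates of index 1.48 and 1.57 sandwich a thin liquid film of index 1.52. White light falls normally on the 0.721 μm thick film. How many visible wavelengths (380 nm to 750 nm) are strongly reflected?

3

Ray reflecting at the top interface goes from n = 1.48 toward n = 1.52: a half-wave phase shift.
Ray reflecting at the bottom interface goes from n = 1.52 toward n = 1.57: a half-wave phase shift.
Net: no relative phase inversion (both shifts match).
For strong reflection here: 2 n t = m λ.
λ = 2 n t / m = 2192 / m nm.
m=2: 1096 nm (IR); m=3: 731 nm (visible); m=4: 548 nm (visible); m=5: 438 nm (visible); m=6: 365 nm (UV).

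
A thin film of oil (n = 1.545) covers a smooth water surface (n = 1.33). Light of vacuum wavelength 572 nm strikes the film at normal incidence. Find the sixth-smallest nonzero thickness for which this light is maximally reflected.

1018 nm

Ray reflecting at the top interface goes from n = 1.0 toward n = 1.545: a half-wave phase shift.
Ray reflecting at the bottom interface goes from n = 1.545 toward n = 1.33: no phase shift.
Exactly one π shift → a net half-wave offset.
For bright reflection here: 2 n t = (m + ½) λ.
The sixth-smallest nonzero thickness corresponds to m = 5: t = (m + ½) λ / (2 n) = 5.50 × 572 / (2 × 1.545) = 1018 nm.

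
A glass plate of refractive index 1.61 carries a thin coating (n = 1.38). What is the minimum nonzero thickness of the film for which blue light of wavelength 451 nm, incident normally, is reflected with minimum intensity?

Top surface (1.0 → 1.38): reflection off a higher-index medium gives a half-wave phase shift.
Bottom surface (1.38 → 1.61): reflection off a higher-index medium gives a half-wave phase shift.
Net: no relative phase inversion (both shifts match).
So the condition for destructive reflection is 2 n t = (m + ½) λ.
Minimum at m = 0: t = λ / (4 n) = 451 / (4 × 1.38) = 81.7 nm.

81.7 nm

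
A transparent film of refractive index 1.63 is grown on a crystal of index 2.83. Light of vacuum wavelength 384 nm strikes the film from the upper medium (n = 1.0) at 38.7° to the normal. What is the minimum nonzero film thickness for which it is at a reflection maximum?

Top surface (1.0 → 1.63): reflection off a higher-index medium gives a half-wave phase shift.
At the lower boundary (n = 1.63 to n = 2.83) the reflected ray undergoes a half-wave phase shift.
The two reflections carry the same phase change, so no net offset.
So the condition for constructive reflection is 2 n t cos θ_r = m λ.
Snell's law: 1.0 sin 38.7° = 1.63 sin θ_r → sin θ_r = 0.384, cos θ_r = 0.924.
Minimum nonzero at m = 1: t = λ / (2 n cos θ_r) = 384 / (2 × 1.63 × 0.924) = 128 nm.

128 nm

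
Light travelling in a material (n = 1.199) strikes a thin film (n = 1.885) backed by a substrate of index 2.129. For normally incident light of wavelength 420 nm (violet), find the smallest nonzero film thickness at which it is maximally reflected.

111 nm

Top surface (1.199 → 1.885): reflection off a higher-index medium gives a half-wave phase shift.
Bottom surface (1.885 → 2.129): reflection off a higher-index medium gives a half-wave phase shift.
Zero or two π shifts → no net half-wave offset.
For bright reflection here: 2 n t = m λ.
Minimum nonzero at m = 1: t = λ / (2 n) = 420 / (2 × 1.885) = 111 nm.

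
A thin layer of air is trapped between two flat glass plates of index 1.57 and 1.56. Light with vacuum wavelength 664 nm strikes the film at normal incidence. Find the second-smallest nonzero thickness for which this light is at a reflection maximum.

At the upper boundary (n = 1.57 to n = 1.0) the reflected ray undergoes no phase shift.
Bottom surface (1.0 → 1.56): reflection off a higher-index medium gives a half-wave phase shift.
The two reflections differ by half a wavelength.
So the condition for constructive reflection is 2 n t = (m + ½) λ.
The second-smallest nonzero thickness corresponds to m = 1: t = (m + ½) λ / (2 n) = 1.50 × 664 / (2 × 1.0) = 498 nm.

498 nm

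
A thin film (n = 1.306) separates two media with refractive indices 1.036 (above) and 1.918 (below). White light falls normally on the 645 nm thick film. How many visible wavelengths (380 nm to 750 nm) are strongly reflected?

2

At the upper boundary (n = 1.036 to n = 1.306) the reflected ray undergoes a half-wave phase shift.
Bottom surface (1.306 → 1.918): reflection off a higher-index medium gives a half-wave phase shift.
Net: no relative phase inversion (both shifts match).
So the condition for constructive reflection is 2 n t = m λ.
λ = 2 n t / m = 1685 / m nm.
m=2: 842 nm (IR); m=3: 562 nm (visible); m=4: 421 nm (visible); m=5: 337 nm (UV).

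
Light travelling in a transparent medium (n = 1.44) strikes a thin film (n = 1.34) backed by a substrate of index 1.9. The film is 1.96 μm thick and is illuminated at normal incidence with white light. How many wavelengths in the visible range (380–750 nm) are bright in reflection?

7

At the upper boundary (n = 1.44 to n = 1.34) the reflected ray undergoes no phase shift.
At the lower boundary (n = 1.34 to n = 1.9) the reflected ray undergoes a half-wave phase shift.
Net: one phase inversion between the two reflected rays.
So the condition for constructive reflection is 2 n t = (m + ½) λ.
λ = 2 n t / (m + ½) = 5253 / (m + ½) nm.
m=6: 808 nm (IR); m=7: 700 nm (visible); m=8: 618 nm (visible); m=9: 553 nm (visible); m=10: 500 nm (visible); m=11: 457 nm (visible); m=12: 420 nm (visible); m=13: 389 nm (visible); m=14: 362 nm (UV).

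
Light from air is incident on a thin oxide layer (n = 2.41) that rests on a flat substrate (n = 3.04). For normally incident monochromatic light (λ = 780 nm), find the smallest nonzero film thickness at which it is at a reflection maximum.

162 nm

Top surface (1.0 → 2.41): reflection off a higher-index medium gives a half-wave phase shift.
Bottom surface (2.41 → 3.04): reflection off a higher-index medium gives a half-wave phase shift.
Net: no relative phase inversion (both shifts match).
For maximum reflection here: 2 n t = m λ.
Minimum nonzero at m = 1: t = λ / (2 n) = 780 / (2 × 2.41) = 162 nm.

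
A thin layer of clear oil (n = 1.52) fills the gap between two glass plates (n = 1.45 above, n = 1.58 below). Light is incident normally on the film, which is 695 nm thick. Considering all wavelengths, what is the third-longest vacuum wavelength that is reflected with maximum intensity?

704 nm

Ray reflecting at the top interface goes from n = 1.45 toward n = 1.52: a half-wave phase shift.
At the lower boundary (n = 1.52 to n = 1.58) the reflected ray undergoes a half-wave phase shift.
Net: no relative phase inversion (both shifts match).
So the condition for constructive reflection is 2 n t = m λ.
λ = 2 n t / m. The third-longest wavelength is m = 3: λ = 2 × 1.52 × 695 / 3.00 = 704 nm.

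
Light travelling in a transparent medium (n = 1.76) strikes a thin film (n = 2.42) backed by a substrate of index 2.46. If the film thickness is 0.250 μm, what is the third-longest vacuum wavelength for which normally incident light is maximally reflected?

403 nm

Top surface (1.76 → 2.42): reflection off a higher-index medium gives a half-wave phase shift.
At the lower boundary (n = 2.42 to n = 2.46) the reflected ray undergoes a half-wave phase shift.
The two reflections carry the same phase change, so no net offset.
With no net inversion, constructive interference in reflection requires 2 n t = m λ.
λ = 2 n t / m. The third-longest wavelength is m = 3: λ = 2 × 2.42 × 250 / 3.00 = 403 nm.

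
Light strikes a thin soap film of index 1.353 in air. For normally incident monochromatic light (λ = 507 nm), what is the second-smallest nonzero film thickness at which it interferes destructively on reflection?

375 nm

Top surface (1.0 → 1.353): reflection off a higher-index medium gives a half-wave phase shift.
Bottom surface (1.353 → 1.0): reflection off a lower-index medium gives no phase shift.
Exactly one π shift → a net half-wave offset.
So the condition for destructive reflection is 2 n t = m λ.
The second-smallest nonzero thickness corresponds to m = 2: t = m λ / (2 n) = 2.00 × 507 / (2 × 1.353) = 375 nm.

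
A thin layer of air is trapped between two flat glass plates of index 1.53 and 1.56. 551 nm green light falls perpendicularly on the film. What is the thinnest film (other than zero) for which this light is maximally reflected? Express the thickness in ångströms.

Top surface (1.53 → 1.0): reflection off a lower-index medium gives no phase shift.
At the lower boundary (n = 1.0 to n = 1.56) the reflected ray undergoes a half-wave phase shift.
Net: one phase inversion between the two reflected rays.
So the condition for constructive reflection is 2 n t = (m + ½) λ.
Minimum at m = 0: t = λ / (4 n) = 551 / (4 × 1.0) = 138 nm.

1378 Å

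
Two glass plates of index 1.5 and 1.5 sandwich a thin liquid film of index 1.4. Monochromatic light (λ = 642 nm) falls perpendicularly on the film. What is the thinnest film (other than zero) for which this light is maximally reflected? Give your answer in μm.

Top surface (1.5 → 1.4): reflection off a lower-index medium gives no phase shift.
Bottom surface (1.4 → 1.5): reflection off a higher-index medium gives a half-wave phase shift.
The two reflections differ by half a wavelength.
With one net inversion, constructive interference in reflection requires 2 n t = (m + ½) λ.
Minimum at m = 0: t = λ / (4 n) = 642 / (4 × 1.4) = 115 nm.

0.115 μm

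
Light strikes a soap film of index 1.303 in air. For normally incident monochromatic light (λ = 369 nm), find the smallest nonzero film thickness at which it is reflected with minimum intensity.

142 nm

At the upper boundary (n = 1.0 to n = 1.303) the reflected ray undergoes a half-wave phase shift.
Bottom surface (1.303 → 1.0): reflection off a lower-index medium gives no phase shift.
Exactly one π shift → a net half-wave offset.
With one net inversion, destructive interference in reflection requires 2 n t = m λ.
Minimum nonzero at m = 1: t = λ / (2 n) = 369 / (2 × 1.303) = 142 nm.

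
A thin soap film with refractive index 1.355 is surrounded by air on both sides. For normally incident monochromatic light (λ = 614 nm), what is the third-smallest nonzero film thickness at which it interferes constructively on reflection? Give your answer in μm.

0.566 μm

At the upper boundary (n = 1.0 to n = 1.355) the reflected ray undergoes a half-wave phase shift.
Ray reflecting at the bottom interface goes from n = 1.355 toward n = 1.0: no phase shift.
The two reflections differ by half a wavelength.
With one net inversion, constructive interference in reflection requires 2 n t = (m + ½) λ.
The third-smallest nonzero thickness corresponds to m = 2: t = (m + ½) λ / (2 n) = 2.50 × 614 / (2 × 1.355) = 566 nm.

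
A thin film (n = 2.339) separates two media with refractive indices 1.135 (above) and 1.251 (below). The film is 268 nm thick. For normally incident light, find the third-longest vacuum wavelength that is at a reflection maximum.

Ray reflecting at the top interface goes from n = 1.135 toward n = 2.339: a half-wave phase shift.
Ray reflecting at the bottom interface goes from n = 2.339 toward n = 1.251: no phase shift.
Net: one phase inversion between the two reflected rays.
For bright reflection here: 2 n t = (m + ½) λ.
λ = 2 n t / (m + ½). The third-longest wavelength is m = 2: λ = 2 × 2.339 × 268 / 2.50 = 501 nm.

501 nm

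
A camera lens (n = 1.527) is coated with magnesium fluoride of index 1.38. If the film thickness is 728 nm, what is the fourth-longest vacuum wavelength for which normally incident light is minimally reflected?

Ray reflecting at the top interface goes from n = 1.0 toward n = 1.38: a half-wave phase shift.
Bottom surface (1.38 → 1.527): reflection off a higher-index medium gives a half-wave phase shift.
The two reflections carry the same phase change, so no net offset.
So the condition for destructive reflection is 2 n t = (m + ½) λ.
λ = 2 n t / (m + ½). The fourth-longest wavelength is m = 3: λ = 2 × 1.38 × 728 / 3.50 = 574 nm.

574 nm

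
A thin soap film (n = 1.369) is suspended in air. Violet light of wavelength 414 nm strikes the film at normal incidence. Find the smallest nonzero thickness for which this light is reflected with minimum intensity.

151 nm

At the upper boundary (n = 1.0 to n = 1.369) the reflected ray undergoes a half-wave phase shift.
At the lower boundary (n = 1.369 to n = 1.0) the reflected ray undergoes no phase shift.
The two reflections differ by half a wavelength.
So the condition for destructive reflection is 2 n t = m λ.
The smallest nonzero thickness corresponds to m = 1: t = m λ / (2 n) = 1.00 × 414 / (2 × 1.369) = 151 nm.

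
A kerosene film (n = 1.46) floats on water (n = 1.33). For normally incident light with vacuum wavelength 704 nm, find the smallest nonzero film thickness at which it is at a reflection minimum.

241 nm

Top surface (1.0 → 1.46): reflection off a higher-index medium gives a half-wave phase shift.
At the lower boundary (n = 1.46 to n = 1.33) the reflected ray undergoes no phase shift.
The two reflections differ by half a wavelength.
So the condition for destructive reflection is 2 n t = m λ.
Minimum nonzero at m = 1: t = λ / (2 n) = 704 / (2 × 1.46) = 241 nm.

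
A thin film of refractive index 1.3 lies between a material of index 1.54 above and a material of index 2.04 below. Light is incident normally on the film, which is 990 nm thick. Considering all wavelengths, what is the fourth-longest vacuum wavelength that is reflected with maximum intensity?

At the upper boundary (n = 1.54 to n = 1.3) the reflected ray undergoes no phase shift.
Ray reflecting at the bottom interface goes from n = 1.3 toward n = 2.04: a half-wave phase shift.
Net: one phase inversion between the two reflected rays.
With one net inversion, constructive interference in reflection requires 2 n t = (m + ½) λ.
λ = 2 n t / (m + ½). The fourth-longest wavelength is m = 3: λ = 2 × 1.3 × 990 / 3.50 = 735 nm.

735 nm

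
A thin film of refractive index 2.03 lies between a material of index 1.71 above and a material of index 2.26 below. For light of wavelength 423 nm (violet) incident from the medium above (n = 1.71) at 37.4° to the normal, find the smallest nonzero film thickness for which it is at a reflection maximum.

121 nm

Top surface (1.71 → 2.03): reflection off a higher-index medium gives a half-wave phase shift.
Bottom surface (2.03 → 2.26): reflection off a higher-index medium gives a half-wave phase shift.
Zero or two π shifts → no net half-wave offset.
With no net inversion, constructive interference in reflection requires 2 n t cos θ_r = m λ.
Snell's law: 1.71 sin 37.4° = 2.03 sin θ_r → sin θ_r = 0.512, cos θ_r = 0.859.
Minimum nonzero at m = 1: t = λ / (2 n cos θ_r) = 423 / (2 × 2.03 × 0.859) = 121 nm.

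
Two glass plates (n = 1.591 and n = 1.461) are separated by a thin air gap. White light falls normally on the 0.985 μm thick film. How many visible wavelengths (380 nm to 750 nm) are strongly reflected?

Top surface (1.591 → 1.0): reflection off a lower-index medium gives no phase shift.
Bottom surface (1.0 → 1.461): reflection off a higher-index medium gives a half-wave phase shift.
Exactly one π shift → a net half-wave offset.
With one net inversion, constructive interference in reflection requires 2 n t = (m + ½) λ.
λ = 2 n t / (m + ½) = 1970 / (m + ½) nm.
m=2: 788 nm (IR); m=3: 563 nm (visible); m=4: 438 nm (visible); m=5: 358 nm (UV).

2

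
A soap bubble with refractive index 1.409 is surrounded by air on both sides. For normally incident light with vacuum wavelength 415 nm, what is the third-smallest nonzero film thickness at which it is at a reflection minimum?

Top surface (1.0 → 1.409): reflection off a higher-index medium gives a half-wave phase shift.
Ray reflecting at the bottom interface goes from n = 1.409 toward n = 1.0: no phase shift.
Net: one phase inversion between the two reflected rays.
So the condition for destructive reflection is 2 n t = m λ.
The third-smallest nonzero thickness corresponds to m = 3: t = m λ / (2 n) = 3.00 × 415 / (2 × 1.409) = 442 nm.

442 nm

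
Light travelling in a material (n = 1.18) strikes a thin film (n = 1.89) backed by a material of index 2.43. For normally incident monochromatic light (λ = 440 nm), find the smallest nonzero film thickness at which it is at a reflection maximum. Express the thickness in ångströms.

Top surface (1.18 → 1.89): reflection off a higher-index medium gives a half-wave phase shift.
Bottom surface (1.89 → 2.43): reflection off a higher-index medium gives a half-wave phase shift.
The two reflections carry the same phase change, so no net offset.
With no net inversion, constructive interference in reflection requires 2 n t = m λ.
Minimum nonzero at m = 1: t = λ / (2 n) = 440 / (2 × 1.89) = 116 nm.

1164 Å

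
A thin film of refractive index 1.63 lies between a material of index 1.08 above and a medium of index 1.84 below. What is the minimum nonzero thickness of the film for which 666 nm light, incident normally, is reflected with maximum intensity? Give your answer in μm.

0.204 μm

Ray reflecting at the top interface goes from n = 1.08 toward n = 1.63: a half-wave phase shift.
Ray reflecting at the bottom interface goes from n = 1.63 toward n = 1.84: a half-wave phase shift.
Net: no relative phase inversion (both shifts match).
With no net inversion, constructive interference in reflection requires 2 n t = m λ.
Minimum nonzero at m = 1: t = λ / (2 n) = 666 / (2 × 1.63) = 204 nm.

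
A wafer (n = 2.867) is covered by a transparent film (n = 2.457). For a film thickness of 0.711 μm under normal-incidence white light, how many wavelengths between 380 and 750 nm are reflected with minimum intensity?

Ray reflecting at the top interface goes from n = 1.0 toward n = 2.457: a half-wave phase shift.
Ray reflecting at the bottom interface goes from n = 2.457 toward n = 2.867: a half-wave phase shift.
The two reflections carry the same phase change, so no net offset.
For dark reflection here: 2 n t = (m + ½) λ.
λ = 2 n t / (m + ½) = 3494 / (m + ½) nm.
m=4: 776 nm (IR); m=5: 635 nm (visible); m=6: 538 nm (visible); m=7: 466 nm (visible); m=8: 411 nm (visible); m=9: 368 nm (UV).

4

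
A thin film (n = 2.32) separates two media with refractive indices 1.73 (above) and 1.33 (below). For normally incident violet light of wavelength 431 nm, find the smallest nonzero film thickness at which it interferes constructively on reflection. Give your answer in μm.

Ray reflecting at the top interface goes from n = 1.73 toward n = 2.32: a half-wave phase shift.
Bottom surface (2.32 → 1.33): reflection off a lower-index medium gives no phase shift.
The two reflections differ by half a wavelength.
So the condition for constructive reflection is 2 n t = (m + ½) λ.
Minimum at m = 0: t = λ / (4 n) = 431 / (4 × 2.32) = 46.4 nm.

0.0464 μm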